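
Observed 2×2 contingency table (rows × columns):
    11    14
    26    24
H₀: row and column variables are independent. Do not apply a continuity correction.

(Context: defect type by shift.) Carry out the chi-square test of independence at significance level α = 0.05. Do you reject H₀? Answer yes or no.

reject H₀: no

Row totals [25, 50], col totals [37, 38], n=75
χ² = (11−12.33)²/12.33 + (14−12.67)²/12.67 + (26−24.67)²/24.67 + (24−25.33)²/25.33 = 0.4267
df = 1
p-value (upper-tail) = 0.51359
At α=0.05: p ≥ α → fail to reject H₀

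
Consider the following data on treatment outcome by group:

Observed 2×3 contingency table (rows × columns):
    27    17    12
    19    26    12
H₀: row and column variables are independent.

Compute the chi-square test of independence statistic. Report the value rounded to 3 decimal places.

Row totals [56, 57], col totals [46, 43, 24], n=113
χ² = (27−22.80)²/22.80 + (17−21.31)²/21.31 + (12−11.89)²/11.89 + (19−23.20)²/23.20 + (26−21.69)²/21.69 + (12−12.11)²/12.11 = 3.2664
df = 2

test statistic = 3.266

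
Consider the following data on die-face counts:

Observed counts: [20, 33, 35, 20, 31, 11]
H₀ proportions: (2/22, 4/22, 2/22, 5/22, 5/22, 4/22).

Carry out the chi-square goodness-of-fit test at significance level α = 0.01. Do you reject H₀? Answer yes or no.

reject H₀: yes

n = 150; E_i = n·p_i = [13.64, 27.27, 13.64, 34.09, 34.09, 27.27]
χ² = (20−13.64)²/13.64 + (33−27.27)²/27.27 + (35−13.64)²/13.64 + (20−34.09)²/34.09 + (31−34.09)²/34.09 + (11−27.27)²/27.27 = 53.4560
df = 5
p-value (upper-tail) = 0.00000
At α=0.01: p < α → reject H₀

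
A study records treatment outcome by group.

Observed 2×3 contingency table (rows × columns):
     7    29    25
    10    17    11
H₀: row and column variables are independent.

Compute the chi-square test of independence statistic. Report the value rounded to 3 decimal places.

Row totals [61, 38], col totals [17, 46, 36], n=99
χ² = (7−10.47)²/10.47 + (29−28.34)²/28.34 + (25−22.18)²/22.18 + (10−6.53)²/6.53 + (17−17.66)²/17.66 + (11−13.82)²/13.82 = 3.9754
df = 2

test statistic = 3.975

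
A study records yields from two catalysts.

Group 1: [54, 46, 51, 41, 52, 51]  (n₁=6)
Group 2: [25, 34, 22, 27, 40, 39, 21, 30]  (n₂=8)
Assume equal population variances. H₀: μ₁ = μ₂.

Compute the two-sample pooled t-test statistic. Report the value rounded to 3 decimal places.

x̄₁=49.167, s₁=4.792, n₁=6
x̄₂=29.750, s₂=7.324, n₂=8
s_p² = [5·4.792² + 7·7.324²]/12 = 40.8611
SE = √(s_p²·(1/6+1/8)) = 3.4522
t = (49.167−29.750)/3.4522 = 5.6244
df = 12

test statistic = 5.624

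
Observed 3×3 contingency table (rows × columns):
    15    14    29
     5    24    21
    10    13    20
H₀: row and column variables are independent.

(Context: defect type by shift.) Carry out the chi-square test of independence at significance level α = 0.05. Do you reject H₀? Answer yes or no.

Row totals [58, 50, 43], col totals [30, 51, 70], n=151
χ² = (15−11.52)²/11.52 + (14−19.59)²/19.59 + (29−26.89)²/26.89 + (5−9.93)²/9.93 + (24−16.89)²/16.89 + (21−23.18)²/23.18 + (10−8.54)²/8.54 + (13−14.52)²/14.52 + (20−19.93)²/19.93 = 8.8692
df = 4
p-value (upper-tail) = 0.06445
At α=0.05: p ≥ α → fail to reject H₀

reject H₀: no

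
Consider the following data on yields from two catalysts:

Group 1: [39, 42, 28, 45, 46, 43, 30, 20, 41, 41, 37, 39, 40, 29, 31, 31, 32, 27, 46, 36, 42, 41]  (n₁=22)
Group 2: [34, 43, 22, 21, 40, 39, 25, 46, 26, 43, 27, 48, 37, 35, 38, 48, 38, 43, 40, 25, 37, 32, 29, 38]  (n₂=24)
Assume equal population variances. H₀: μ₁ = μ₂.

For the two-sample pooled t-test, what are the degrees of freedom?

degrees of freedom = 44

df = n₁ + n₂ − 2 = 22 + 24 − 2 = 44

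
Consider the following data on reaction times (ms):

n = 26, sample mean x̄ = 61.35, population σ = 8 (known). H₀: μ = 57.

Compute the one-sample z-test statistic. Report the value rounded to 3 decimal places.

test statistic = 2.773

SE = σ/√n = 8/√26 = 1.5689
z = (x̄−μ₀)/SE = (61.35−57)/1.5689 = 2.7726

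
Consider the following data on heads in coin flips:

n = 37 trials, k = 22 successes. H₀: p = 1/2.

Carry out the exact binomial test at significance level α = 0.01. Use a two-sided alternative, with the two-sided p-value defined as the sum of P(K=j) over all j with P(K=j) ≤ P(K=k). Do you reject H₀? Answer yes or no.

Exact binomial: n=37, k=22, p₀=1/2=0.5000
P(X=j) = C(n,j)·p₀^j·(1−p₀)^(n−j); p = Σ P(X=j) over j with P(X=j) ≤ P(X=22)
p-value (two-sided) = 0.32401
At α=0.01: p ≥ α → fail to reject H₀

reject H₀: no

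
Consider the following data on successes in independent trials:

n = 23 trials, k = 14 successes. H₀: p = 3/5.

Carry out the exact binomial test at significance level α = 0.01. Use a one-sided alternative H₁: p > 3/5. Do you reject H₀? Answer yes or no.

Exact binomial: n=23, k=14, p₀=3/5=0.6000
P(X≥14) from Σ C(n,i)·p₀^i·(1−p₀)^(n−i)
p-value (one-sided, H₁ greater) = 0.55623
At α=0.01: p ≥ α → fail to reject H₀

reject H₀: no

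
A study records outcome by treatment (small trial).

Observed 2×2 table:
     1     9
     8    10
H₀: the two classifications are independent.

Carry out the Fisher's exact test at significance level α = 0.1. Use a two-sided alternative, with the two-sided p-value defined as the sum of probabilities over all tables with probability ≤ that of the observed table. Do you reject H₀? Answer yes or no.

reject H₀: yes

Margins: r₁=10, r₂=18, c₁=9, c₂=19, n=28
p_obs = C(10,1)·C(18,8)/C(28,9); sum pmf over tables with pmf ≤ p_obs
p-value (two-sided) = 0.09798
At α=0.1: p < α → reject H₀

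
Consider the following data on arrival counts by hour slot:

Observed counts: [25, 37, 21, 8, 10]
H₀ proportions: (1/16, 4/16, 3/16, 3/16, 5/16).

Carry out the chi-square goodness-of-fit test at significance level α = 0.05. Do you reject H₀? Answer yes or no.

n = 101; E_i = n·p_i = [6.31, 25.25, 18.94, 18.94, 31.56]
χ² = (25−6.31)²/6.31 + (37−25.25)²/25.25 + (21−18.94)²/18.94 + (8−18.94)²/18.94 + (10−31.56)²/31.56 = 82.0627
df = 4
p-value (upper-tail) = 0.00000
At α=0.05: p < α → reject H₀

reject H₀: yes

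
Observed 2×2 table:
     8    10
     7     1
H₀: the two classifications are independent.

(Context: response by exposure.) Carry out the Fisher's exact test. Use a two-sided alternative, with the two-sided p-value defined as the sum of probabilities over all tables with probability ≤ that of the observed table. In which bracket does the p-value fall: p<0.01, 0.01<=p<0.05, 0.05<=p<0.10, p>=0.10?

p-value bracket: 0.05<=p<0.10

Margins: r₁=18, r₂=8, c₁=15, c₂=11, n=26
p_obs = C(18,8)·C(8,7)/C(26,15); sum pmf over tables with pmf ≤ p_obs
p-value (two-sided) = 0.08375
→ bracket: 0.05<=p<0.10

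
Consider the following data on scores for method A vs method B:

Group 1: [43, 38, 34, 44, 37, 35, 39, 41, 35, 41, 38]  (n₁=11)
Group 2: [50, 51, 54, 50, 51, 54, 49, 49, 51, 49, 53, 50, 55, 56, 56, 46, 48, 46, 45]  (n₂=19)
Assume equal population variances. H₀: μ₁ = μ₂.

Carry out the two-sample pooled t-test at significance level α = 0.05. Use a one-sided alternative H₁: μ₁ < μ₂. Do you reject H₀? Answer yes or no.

reject H₀: yes

x̄₁=38.636, s₁=3.325, n₁=11
x̄₂=50.684, s₂=3.301, n₂=19
s_p² = [10·3.325² + 18·3.301²]/28 = 10.9518
SE = √(s_p²·(1/11+1/19)) = 1.2538
t = (38.636−50.684)/1.2538 = -9.6090
df = 28
p-value (one-sided, H₁ less) = 0.00000
At α=0.05: p < α → reject H₀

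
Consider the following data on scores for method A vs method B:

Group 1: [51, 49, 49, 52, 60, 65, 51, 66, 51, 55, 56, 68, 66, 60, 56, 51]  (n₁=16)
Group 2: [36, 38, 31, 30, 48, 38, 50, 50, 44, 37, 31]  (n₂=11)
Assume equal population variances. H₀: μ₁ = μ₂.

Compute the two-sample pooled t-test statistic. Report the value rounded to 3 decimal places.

test statistic = 6.267

x̄₁=56.625, s₁=6.662, n₁=16
x̄₂=39.364, s₂=7.553, n₂=11
s_p² = [15·6.662² + 10·7.553²]/25 = 49.4518
SE = √(s_p²·(1/16+1/11)) = 2.7543
t = (56.625−39.364)/2.7543 = 6.2670
df = 25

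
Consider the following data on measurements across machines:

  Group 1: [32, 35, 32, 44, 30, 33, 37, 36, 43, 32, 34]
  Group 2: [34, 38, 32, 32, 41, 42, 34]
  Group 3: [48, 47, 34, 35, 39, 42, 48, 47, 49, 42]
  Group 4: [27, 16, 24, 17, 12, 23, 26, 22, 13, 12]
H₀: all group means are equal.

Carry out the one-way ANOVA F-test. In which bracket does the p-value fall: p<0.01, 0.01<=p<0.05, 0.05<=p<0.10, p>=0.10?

Group means [35.27, 36.14, 43.10, 19.20], grand mean 33.263
SSB = Σnᵢ(x̄ᵢ−x̄)² = 3047.829; SSW = ΣΣ(x−x̄ᵢ)² = 901.539
MSB = 3047.829/3 = 1015.9432; MSW = 901.539/34 = 26.5159
F = MSB/MSW = 38.3146
df = (3, 34)
p-value (upper-tail) = 0.00000
→ bracket: p<0.01

p-value bracket: p<0.01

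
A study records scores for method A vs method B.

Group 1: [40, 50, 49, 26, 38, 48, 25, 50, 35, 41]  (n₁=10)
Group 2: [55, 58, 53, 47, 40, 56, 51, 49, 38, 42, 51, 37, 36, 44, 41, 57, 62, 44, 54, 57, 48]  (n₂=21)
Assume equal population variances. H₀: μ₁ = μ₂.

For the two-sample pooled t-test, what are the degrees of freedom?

degrees of freedom = 29

df = n₁ + n₂ − 2 = 10 + 21 − 2 = 29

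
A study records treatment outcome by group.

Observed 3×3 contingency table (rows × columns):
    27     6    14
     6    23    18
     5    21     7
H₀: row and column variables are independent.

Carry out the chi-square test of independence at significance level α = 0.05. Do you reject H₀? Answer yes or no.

reject H₀: yes

Row totals [47, 47, 33], col totals [38, 50, 39], n=127
χ² = (27−14.06)²/14.06 + (6−18.50)²/18.50 + (14−14.43)²/14.43 + (6−14.06)²/14.06 + (23−18.50)²/18.50 + (18−14.43)²/14.43 + (5−9.87)²/9.87 + (21−12.99)²/12.99 + (7−10.13)²/10.13 = 35.2713
df = 4
p-value (upper-tail) = 0.00000
At α=0.05: p < α → reject H₀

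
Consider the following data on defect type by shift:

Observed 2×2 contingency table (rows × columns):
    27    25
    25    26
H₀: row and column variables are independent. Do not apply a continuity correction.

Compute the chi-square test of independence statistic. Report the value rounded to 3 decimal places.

test statistic = 0.087

Row totals [52, 51], col totals [52, 51], n=103
χ² = (27−26.25)²/26.25 + (25−25.75)²/25.75 + (25−25.75)²/25.75 + (26−25.25)²/25.25 = 0.0868
df = 1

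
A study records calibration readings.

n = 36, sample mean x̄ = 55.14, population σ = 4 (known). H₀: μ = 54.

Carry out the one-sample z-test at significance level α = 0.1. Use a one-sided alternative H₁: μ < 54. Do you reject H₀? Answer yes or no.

SE = σ/√n = 4/√36 = 0.6667
z = (x̄−μ₀)/SE = (55.14−54)/0.6667 = 1.7100
p-value (one-sided, H₁ less) = 0.95637
At α=0.1: p ≥ α → fail to reject H₀

reject H₀: no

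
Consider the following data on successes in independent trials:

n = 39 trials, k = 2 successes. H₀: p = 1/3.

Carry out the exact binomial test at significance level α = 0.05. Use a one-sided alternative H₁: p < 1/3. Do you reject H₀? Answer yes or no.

Exact binomial: n=39, k=2, p₀=1/3=0.3333
P(X≤2) from Σ C(n,i)·p₀^i·(1−p₀)^(n−i)
p-value (one-sided, H₁ less) = 0.00003
At α=0.05: p < α → reject H₀

reject H₀: yes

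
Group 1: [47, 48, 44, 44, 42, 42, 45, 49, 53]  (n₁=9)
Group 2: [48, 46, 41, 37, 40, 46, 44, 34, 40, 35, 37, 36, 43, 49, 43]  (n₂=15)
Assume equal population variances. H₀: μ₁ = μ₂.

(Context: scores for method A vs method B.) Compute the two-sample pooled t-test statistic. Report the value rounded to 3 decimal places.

test statistic = 2.548

x̄₁=46.000, s₁=3.606, n₁=9
x̄₂=41.267, s₂=4.803, n₂=15
s_p² = [8·3.606² + 14·4.803²]/22 = 19.4061
SE = √(s_p²·(1/9+1/15)) = 1.8574
t = (46.000−41.267)/1.8574 = 2.5484
df = 22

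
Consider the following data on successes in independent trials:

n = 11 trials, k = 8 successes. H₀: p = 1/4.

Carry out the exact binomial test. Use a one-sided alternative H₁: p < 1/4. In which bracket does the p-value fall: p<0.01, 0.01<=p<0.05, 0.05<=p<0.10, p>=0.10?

Exact binomial: n=11, k=8, p₀=1/4=0.2500
P(X≤8) from Σ C(n,i)·p₀^i·(1−p₀)^(n−i)
p-value (one-sided, H₁ less) = 0.99987
→ bracket: p>=0.10

p-value bracket: p>=0.10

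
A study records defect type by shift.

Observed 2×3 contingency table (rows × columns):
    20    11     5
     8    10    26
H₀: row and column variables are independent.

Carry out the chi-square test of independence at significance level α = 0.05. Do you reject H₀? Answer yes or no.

reject H₀: yes

Row totals [36, 44], col totals [28, 21, 31], n=80
χ² = (20−12.60)²/12.60 + (11−9.45)²/9.45 + (5−13.95)²/13.95 + (8−15.40)²/15.40 + (10−11.55)²/11.55 + (26−17.05)²/17.05 = 18.8043
df = 2
p-value (upper-tail) = 0.00008
At α=0.05: p < α → reject H₀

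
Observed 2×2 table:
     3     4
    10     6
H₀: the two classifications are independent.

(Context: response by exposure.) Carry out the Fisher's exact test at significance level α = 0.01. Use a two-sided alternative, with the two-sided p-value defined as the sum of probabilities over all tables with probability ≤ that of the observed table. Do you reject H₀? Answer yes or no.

reject H₀: no

Margins: r₁=7, r₂=16, c₁=13, c₂=10, n=23
p_obs = C(7,3)·C(16,10)/C(23,13); sum pmf over tables with pmf ≤ p_obs
p-value (two-sided) = 0.65002
At α=0.01: p ≥ α → fail to reject H₀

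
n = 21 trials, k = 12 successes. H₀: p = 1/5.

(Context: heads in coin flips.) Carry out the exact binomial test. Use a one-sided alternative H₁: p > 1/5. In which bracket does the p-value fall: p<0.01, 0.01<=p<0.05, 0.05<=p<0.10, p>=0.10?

Exact binomial: n=21, k=12, p₀=1/5=0.2000
P(X≥12) from Σ C(n,i)·p₀^i·(1−p₀)^(n−i)
p-value (one-sided, H₁ greater) = 0.00019
→ bracket: p<0.01

p-value bracket: p<0.01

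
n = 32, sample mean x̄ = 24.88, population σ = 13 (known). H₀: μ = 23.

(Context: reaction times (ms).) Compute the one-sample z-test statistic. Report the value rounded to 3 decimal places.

test statistic = 0.818

SE = σ/√n = 13/√32 = 2.2981
z = (x̄−μ₀)/SE = (24.88−23)/2.2981 = 0.8181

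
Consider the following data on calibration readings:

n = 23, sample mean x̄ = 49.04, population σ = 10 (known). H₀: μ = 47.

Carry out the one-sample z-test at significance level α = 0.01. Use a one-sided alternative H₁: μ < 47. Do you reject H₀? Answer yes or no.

reject H₀: no

SE = σ/√n = 10/√23 = 2.0851
z = (x̄−μ₀)/SE = (49.04−47)/2.0851 = 0.9783
p-value (one-sided, H₁ less) = 0.83605
At α=0.01: p ≥ α → fail to reject H₀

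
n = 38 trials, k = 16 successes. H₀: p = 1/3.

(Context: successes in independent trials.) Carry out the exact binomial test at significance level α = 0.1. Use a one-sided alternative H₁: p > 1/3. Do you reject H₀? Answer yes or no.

Exact binomial: n=38, k=16, p₀=1/3=0.3333
P(X≥16) from Σ C(n,i)·p₀^i·(1−p₀)^(n−i)
p-value (one-sided, H₁ greater) = 0.16444
At α=0.1: p ≥ α → fail to reject H₀

reject H₀: no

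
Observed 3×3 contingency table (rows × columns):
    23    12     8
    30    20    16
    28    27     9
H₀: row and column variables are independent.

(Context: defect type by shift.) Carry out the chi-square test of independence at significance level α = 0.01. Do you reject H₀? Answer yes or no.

reject H₀: no

Row totals [43, 66, 64], col totals [81, 59, 33], n=173
χ² = (23−20.13)²/20.13 + (12−14.66)²/14.66 + (8−8.20)²/8.20 + (30−30.90)²/30.90 + (20−22.51)²/22.51 + (16−12.59)²/12.59 + (28−29.97)²/29.97 + (27−21.83)²/21.83 + (9−12.21)²/12.21 = 4.3254
df = 4
p-value (upper-tail) = 0.36376
At α=0.01: p ≥ α → fail to reject H₀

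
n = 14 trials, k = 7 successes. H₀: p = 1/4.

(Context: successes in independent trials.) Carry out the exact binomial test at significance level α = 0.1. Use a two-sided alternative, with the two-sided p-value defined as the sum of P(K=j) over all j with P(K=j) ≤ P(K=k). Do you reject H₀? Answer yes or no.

reject H₀: yes

Exact binomial: n=14, k=7, p₀=1/4=0.2500
P(X=j) = C(n,j)·p₀^j·(1−p₀)^(n−j); p = Σ P(X=j) over j with P(X=j) ≤ P(X=7)
p-value (two-sided) = 0.05609
At α=0.1: p < α → reject H₀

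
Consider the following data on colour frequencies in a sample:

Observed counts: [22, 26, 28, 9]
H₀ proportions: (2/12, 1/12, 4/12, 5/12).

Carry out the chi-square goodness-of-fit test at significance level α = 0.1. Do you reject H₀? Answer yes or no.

n = 85; E_i = n·p_i = [14.17, 7.08, 28.33, 35.42]
χ² = (22−14.17)²/14.17 + (26−7.08)²/7.08 + (28−28.33)²/28.33 + (9−35.42)²/35.42 = 74.5576
df = 3
p-value (upper-tail) = 0.00000
At α=0.1: p < α → reject H₀

reject H₀: yes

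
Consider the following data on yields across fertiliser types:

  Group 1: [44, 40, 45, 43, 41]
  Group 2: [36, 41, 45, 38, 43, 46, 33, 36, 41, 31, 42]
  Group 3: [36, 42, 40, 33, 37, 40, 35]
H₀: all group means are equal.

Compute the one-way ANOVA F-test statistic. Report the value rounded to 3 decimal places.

Group means [42.60, 39.27, 37.57], grand mean 39.478
SSB = Σnᵢ(x̄ᵢ−x̄)² = 74.643; SSW = ΣΣ(x−x̄ᵢ)² = 315.096
MSB = 74.643/2 = 37.3215; MSW = 315.096/20 = 15.7548
F = MSB/MSW = 2.3689
df = (2, 20)

test statistic = 2.369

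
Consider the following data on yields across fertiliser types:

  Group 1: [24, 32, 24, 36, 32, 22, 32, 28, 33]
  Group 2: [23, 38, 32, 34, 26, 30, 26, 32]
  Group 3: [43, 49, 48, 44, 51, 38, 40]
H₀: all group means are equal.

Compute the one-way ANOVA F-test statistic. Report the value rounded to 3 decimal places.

test statistic = 23.718

Group means [29.22, 30.12, 44.71], grand mean 34.042
SSB = Σnᵢ(x̄ᵢ−x̄)² = 1129.099; SSW = ΣΣ(x−x̄ᵢ)² = 499.859
MSB = 1129.099/2 = 564.5496; MSW = 499.859/21 = 23.8028
F = MSB/MSW = 23.7178
df = (2, 21)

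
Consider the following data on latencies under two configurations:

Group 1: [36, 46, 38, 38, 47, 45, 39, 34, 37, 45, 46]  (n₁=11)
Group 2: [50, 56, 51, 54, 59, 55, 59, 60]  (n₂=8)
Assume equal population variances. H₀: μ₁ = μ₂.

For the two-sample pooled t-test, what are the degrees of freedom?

degrees of freedom = 17

df = n₁ + n₂ − 2 = 11 + 8 − 2 = 17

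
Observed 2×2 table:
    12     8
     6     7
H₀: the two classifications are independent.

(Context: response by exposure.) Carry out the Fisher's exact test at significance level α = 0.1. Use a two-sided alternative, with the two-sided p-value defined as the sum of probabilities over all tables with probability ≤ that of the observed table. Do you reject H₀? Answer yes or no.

reject H₀: no

Margins: r₁=20, r₂=13, c₁=18, c₂=15, n=33
p_obs = C(20,12)·C(13,6)/C(33,18); sum pmf over tables with pmf ≤ p_obs
p-value (two-sided) = 0.49284
At α=0.1: p ≥ α → fail to reject H₀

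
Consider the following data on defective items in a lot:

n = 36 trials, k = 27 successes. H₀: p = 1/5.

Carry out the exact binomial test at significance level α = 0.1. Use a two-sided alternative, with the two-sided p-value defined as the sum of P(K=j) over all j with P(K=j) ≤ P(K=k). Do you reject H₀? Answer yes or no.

reject H₀: yes

Exact binomial: n=36, k=27, p₀=1/5=0.2000
P(X=j) = C(n,j)·p₀^j·(1−p₀)^(n−j); p = Σ P(X=j) over j with P(X=j) ≤ P(X=27)
p-value (two-sided) = 0.00000
At α=0.1: p < α → reject H₀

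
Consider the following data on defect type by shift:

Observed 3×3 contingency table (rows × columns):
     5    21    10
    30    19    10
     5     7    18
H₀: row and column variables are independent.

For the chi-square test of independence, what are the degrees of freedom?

df = (r−1)(c−1) = (3−1)·(3−1) = 4

degrees of freedom = 4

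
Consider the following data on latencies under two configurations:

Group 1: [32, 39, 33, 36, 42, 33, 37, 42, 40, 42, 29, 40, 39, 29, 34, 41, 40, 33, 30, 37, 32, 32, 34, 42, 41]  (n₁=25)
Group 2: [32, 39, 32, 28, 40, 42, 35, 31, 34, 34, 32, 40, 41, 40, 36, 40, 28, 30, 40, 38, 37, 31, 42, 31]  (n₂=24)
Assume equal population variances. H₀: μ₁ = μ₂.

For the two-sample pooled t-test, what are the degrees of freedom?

degrees of freedom = 47

df = n₁ + n₂ − 2 = 25 + 24 − 2 = 47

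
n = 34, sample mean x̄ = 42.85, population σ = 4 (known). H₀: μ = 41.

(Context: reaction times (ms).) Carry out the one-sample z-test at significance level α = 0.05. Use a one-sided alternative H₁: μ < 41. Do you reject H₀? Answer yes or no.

SE = σ/√n = 4/√34 = 0.6860
z = (x̄−μ₀)/SE = (42.85−41)/0.6860 = 2.6968
p-value (one-sided, H₁ less) = 0.99650
At α=0.05: p ≥ α → fail to reject H₀

reject H₀: no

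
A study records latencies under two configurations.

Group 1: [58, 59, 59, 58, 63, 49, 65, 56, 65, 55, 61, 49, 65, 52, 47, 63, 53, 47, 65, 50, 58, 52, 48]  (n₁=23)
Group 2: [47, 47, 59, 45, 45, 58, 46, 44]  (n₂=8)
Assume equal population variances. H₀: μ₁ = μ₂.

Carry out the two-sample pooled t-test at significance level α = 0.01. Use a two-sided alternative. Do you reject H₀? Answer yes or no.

x̄₁=56.391, s₁=6.308, n₁=23
x̄₂=48.875, s₂=6.034, n₂=8
s_p² = [22·6.308² + 7·6.034²]/29 = 38.9777
SE = √(s_p²·(1/23+1/8)) = 2.5626
t = (56.391−48.875)/2.5626 = 2.9331
df = 29
p-value (two-sided) = 0.00649
At α=0.01: p < α → reject H₀

reject H₀: yes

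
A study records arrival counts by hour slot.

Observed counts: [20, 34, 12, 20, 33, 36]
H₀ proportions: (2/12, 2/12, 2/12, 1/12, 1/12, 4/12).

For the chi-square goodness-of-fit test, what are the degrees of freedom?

degrees of freedom = 5

df = k − 1 = 6 − 1 = 5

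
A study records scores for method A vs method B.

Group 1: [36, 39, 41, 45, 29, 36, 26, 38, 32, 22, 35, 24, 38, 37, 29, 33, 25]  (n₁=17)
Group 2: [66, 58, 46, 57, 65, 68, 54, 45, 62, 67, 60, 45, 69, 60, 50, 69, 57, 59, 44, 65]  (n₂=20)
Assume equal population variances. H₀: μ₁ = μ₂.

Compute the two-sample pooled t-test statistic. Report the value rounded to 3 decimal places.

x̄₁=33.235, s₁=6.515, n₁=17
x̄₂=58.300, s₂=8.486, n₂=20
s_p² = [16·6.515² + 19·8.486²]/35 = 58.4931
SE = √(s_p²·(1/17+1/20)) = 2.5230
t = (33.235−58.300)/2.5230 = -9.9346
df = 35

test statistic = -9.935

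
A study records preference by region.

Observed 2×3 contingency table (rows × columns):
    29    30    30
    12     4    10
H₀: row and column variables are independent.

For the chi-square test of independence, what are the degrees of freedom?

df = (r−1)(c−1) = (2−1)·(3−1) = 2

degrees of freedom = 2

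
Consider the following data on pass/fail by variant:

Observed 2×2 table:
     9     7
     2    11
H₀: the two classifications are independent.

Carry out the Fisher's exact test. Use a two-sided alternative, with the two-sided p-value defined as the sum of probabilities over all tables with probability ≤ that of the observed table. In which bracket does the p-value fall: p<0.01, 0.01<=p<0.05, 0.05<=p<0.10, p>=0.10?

Margins: r₁=16, r₂=13, c₁=11, c₂=18, n=29
p_obs = C(16,9)·C(13,2)/C(29,11); sum pmf over tables with pmf ≤ p_obs
p-value (two-sided) = 0.05237
→ bracket: 0.05<=p<0.10

p-value bracket: 0.05<=p<0.10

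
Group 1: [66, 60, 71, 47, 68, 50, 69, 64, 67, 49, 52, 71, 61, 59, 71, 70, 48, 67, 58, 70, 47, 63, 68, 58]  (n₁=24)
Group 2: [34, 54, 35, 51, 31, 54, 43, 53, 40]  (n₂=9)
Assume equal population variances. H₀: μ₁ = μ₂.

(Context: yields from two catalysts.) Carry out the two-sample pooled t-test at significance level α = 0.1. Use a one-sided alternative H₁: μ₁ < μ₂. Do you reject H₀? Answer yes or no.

x̄₁=61.417, s₁=8.495, n₁=24
x̄₂=43.889, s₂=9.333, n₂=9
s_p² = [23·8.495² + 8·9.333²]/31 = 76.0233
SE = √(s_p²·(1/24+1/9)) = 3.4080
t = (61.417−43.889)/3.4080 = 5.1431
df = 31
p-value (one-sided, H₁ less) = 0.99999
At α=0.1: p ≥ α → fail to reject H₀

reject H₀: no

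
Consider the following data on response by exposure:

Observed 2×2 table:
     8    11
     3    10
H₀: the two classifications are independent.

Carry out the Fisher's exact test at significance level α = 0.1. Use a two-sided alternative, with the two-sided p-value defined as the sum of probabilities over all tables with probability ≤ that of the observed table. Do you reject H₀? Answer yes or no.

Margins: r₁=19, r₂=13, c₁=11, c₂=21, n=32
p_obs = C(19,8)·C(13,3)/C(32,11); sum pmf over tables with pmf ≤ p_obs
p-value (two-sided) = 0.45013
At α=0.1: p ≥ α → fail to reject H₀

reject H₀: no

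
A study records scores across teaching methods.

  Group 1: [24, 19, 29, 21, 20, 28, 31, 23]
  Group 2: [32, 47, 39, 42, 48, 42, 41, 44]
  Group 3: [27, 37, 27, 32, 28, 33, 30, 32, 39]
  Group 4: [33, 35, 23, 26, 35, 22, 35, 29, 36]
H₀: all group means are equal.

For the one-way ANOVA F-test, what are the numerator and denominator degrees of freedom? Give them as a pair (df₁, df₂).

k = 4 groups, N = 34 total
df = (k−1, N−k) = (4−1, 34−4) = (3, 30)

degrees of freedom = [3, 30]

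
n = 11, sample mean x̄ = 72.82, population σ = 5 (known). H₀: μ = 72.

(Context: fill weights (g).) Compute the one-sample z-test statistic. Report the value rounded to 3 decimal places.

test statistic = 0.544

SE = σ/√n = 5/√11 = 1.5076
z = (x̄−μ₀)/SE = (72.82−72)/1.5076 = 0.5439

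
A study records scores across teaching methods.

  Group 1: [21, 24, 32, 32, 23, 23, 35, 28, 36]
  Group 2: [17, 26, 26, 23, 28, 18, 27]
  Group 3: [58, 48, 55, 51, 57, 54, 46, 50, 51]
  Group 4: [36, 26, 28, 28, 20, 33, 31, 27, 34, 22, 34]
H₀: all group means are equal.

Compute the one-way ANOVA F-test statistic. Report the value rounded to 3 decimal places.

test statistic = 59.599

Group means [28.22, 23.57, 52.22, 29.00], grand mean 33.556
SSB = Σnᵢ(x̄ᵢ−x̄)² = 4318.063; SSW = ΣΣ(x−x̄ᵢ)² = 772.825
MSB = 4318.063/3 = 1439.3545; MSW = 772.825/32 = 24.1508
F = MSB/MSW = 59.5986
df = (3, 32)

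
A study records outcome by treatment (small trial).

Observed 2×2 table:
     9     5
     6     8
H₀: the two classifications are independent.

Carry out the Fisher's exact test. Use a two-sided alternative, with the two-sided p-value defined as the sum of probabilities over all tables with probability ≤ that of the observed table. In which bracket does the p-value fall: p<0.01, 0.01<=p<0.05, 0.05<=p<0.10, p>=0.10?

Margins: r₁=14, r₂=14, c₁=15, c₂=13, n=28
p_obs = C(14,9)·C(14,6)/C(28,15); sum pmf over tables with pmf ≤ p_obs
p-value (two-sided) = 0.44948
→ bracket: p>=0.10

p-value bracket: p>=0.10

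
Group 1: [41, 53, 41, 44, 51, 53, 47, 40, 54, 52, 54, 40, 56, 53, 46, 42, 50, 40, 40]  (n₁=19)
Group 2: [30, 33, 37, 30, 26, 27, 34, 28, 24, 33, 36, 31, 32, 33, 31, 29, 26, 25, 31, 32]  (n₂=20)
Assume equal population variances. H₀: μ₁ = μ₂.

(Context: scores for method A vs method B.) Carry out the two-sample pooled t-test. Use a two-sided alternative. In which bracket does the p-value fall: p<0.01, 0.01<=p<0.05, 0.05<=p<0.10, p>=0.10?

x̄₁=47.211, s₁=5.959, n₁=19
x̄₂=30.400, s₂=3.575, n₂=20
s_p² = [18·5.959² + 19·3.575²]/37 = 23.8367
SE = √(s_p²·(1/19+1/20)) = 1.5641
t = (47.211−30.400)/1.5641 = 10.7478
df = 37
p-value (two-sided) = 0.00000
→ bracket: p<0.01

p-value bracket: p<0.01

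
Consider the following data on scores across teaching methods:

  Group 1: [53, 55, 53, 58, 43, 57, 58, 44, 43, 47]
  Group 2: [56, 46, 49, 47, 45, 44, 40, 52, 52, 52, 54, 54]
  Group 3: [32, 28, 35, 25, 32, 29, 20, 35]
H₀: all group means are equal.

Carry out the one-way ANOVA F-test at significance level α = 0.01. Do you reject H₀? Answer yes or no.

reject H₀: yes

Group means [51.10, 49.25, 29.50], grand mean 44.600
SSB = Σnᵢ(x̄ᵢ−x̄)² = 2506.050; SSW = ΣΣ(x−x̄ᵢ)² = 797.150
MSB = 2506.050/2 = 1253.0250; MSW = 797.150/27 = 29.5241
F = MSB/MSW = 42.4408
df = (2, 27)
p-value (upper-tail) = 0.00000
At α=0.01: p < α → reject H₀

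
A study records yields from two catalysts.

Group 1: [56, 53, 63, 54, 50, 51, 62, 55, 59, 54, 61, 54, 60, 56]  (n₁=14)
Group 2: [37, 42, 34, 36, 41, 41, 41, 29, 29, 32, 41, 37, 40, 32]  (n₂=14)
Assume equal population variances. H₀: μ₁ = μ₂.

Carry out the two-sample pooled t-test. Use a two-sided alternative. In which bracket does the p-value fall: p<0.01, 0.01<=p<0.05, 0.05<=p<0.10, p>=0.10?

p-value bracket: p<0.01

x̄₁=56.286, s₁=4.084, n₁=14
x̄₂=36.571, s₂=4.669, n₂=14
s_p² = [13·4.084² + 13·4.669²]/26 = 19.2418
SE = √(s_p²·(1/14+1/14)) = 1.6580
t = (56.286−36.571)/1.6580 = 11.8907
df = 26
p-value (two-sided) = 0.00000
→ bracket: p<0.01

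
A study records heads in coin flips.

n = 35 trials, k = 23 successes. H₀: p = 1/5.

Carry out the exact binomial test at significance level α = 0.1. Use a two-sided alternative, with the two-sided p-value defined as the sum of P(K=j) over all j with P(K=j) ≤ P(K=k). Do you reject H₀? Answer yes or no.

Exact binomial: n=35, k=23, p₀=1/5=0.2000
P(X=j) = C(n,j)·p₀^j·(1−p₀)^(n−j); p = Σ P(X=j) over j with P(X=j) ≤ P(X=23)
p-value (two-sided) = 0.00000
At α=0.1: p < α → reject H₀

reject H₀: yes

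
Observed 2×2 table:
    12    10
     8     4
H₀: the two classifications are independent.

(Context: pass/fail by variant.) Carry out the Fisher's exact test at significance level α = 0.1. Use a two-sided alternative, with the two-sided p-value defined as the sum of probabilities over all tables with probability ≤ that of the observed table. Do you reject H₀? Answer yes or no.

Margins: r₁=22, r₂=12, c₁=20, c₂=14, n=34
p_obs = C(22,12)·C(12,8)/C(34,20); sum pmf over tables with pmf ≤ p_obs
p-value (two-sided) = 0.71698
At α=0.1: p ≥ α → fail to reject H₀

reject H₀: no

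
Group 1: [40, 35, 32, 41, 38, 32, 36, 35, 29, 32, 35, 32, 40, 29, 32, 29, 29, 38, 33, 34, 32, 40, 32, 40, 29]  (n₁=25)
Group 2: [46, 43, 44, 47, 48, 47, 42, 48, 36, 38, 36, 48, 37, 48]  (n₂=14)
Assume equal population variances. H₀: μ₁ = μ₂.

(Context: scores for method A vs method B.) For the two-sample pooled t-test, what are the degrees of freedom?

df = n₁ + n₂ − 2 = 25 + 14 − 2 = 37

degrees of freedom = 37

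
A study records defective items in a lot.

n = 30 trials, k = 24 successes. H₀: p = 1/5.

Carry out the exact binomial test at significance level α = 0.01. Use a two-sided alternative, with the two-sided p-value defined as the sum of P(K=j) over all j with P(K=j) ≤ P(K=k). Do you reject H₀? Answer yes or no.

reject H₀: yes

Exact binomial: n=30, k=24, p₀=1/5=0.2000
P(X=j) = C(n,j)·p₀^j·(1−p₀)^(n−j); p = Σ P(X=j) over j with P(X=j) ≤ P(X=24)
p-value (two-sided) = 0.00000
At α=0.01: p < α → reject H₀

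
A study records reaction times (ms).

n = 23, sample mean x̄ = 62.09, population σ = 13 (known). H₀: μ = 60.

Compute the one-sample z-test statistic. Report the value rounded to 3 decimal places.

test statistic = 0.771

SE = σ/√n = 13/√23 = 2.7107
z = (x̄−μ₀)/SE = (62.09−60)/2.7107 = 0.7710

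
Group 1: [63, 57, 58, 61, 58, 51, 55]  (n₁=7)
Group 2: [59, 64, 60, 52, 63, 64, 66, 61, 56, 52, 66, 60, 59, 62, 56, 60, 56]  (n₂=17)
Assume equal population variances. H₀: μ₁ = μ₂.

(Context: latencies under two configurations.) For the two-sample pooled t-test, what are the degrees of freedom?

df = n₁ + n₂ − 2 = 7 + 17 − 2 = 22

degrees of freedom = 22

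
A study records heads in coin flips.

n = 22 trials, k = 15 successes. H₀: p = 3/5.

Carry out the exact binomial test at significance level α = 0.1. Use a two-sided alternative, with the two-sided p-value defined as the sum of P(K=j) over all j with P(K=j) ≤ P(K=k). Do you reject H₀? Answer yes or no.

reject H₀: no

Exact binomial: n=22, k=15, p₀=3/5=0.6000
P(X=j) = C(n,j)·p₀^j·(1−p₀)^(n−j); p = Σ P(X=j) over j with P(X=j) ≤ P(X=15)
p-value (two-sided) = 0.51787
At α=0.1: p ≥ α → fail to reject H₀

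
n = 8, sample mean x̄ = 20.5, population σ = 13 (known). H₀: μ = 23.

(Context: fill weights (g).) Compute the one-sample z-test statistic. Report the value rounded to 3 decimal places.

test statistic = -0.544

SE = σ/√n = 13/√8 = 4.5962
z = (x̄−μ₀)/SE = (20.5−23)/4.5962 = -0.5439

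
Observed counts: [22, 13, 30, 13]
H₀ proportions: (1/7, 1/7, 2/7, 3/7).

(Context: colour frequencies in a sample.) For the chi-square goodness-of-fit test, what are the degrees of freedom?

df = k − 1 = 4 − 1 = 3

degrees of freedom = 3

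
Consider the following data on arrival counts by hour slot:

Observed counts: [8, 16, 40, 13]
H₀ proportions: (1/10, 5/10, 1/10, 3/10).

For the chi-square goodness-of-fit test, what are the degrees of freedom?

df = k − 1 = 4 − 1 = 3

degrees of freedom = 3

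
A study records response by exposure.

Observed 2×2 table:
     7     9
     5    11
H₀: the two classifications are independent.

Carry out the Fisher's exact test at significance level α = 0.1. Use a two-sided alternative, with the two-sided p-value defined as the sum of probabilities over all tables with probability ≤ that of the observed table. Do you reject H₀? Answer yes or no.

Margins: r₁=16, r₂=16, c₁=12, c₂=20, n=32
p_obs = C(16,7)·C(16,5)/C(32,12); sum pmf over tables with pmf ≤ p_obs
p-value (two-sided) = 0.71599
At α=0.1: p ≥ α → fail to reject H₀

reject H₀: no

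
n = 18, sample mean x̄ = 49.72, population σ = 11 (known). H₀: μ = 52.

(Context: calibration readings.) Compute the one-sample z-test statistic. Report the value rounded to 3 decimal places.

SE = σ/√n = 11/√18 = 2.5927
z = (x̄−μ₀)/SE = (49.72−52)/2.5927 = -0.8794

test statistic = -0.879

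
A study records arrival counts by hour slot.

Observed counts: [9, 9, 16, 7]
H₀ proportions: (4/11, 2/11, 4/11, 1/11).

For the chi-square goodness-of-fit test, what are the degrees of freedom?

df = k − 1 = 4 − 1 = 3

degrees of freedom = 3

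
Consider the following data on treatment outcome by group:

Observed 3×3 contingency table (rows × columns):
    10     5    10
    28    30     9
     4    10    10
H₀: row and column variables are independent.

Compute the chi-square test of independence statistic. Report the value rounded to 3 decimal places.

Row totals [25, 67, 24], col totals [42, 45, 29], n=116
χ² = (10−9.05)²/9.05 + (5−9.70)²/9.70 + (10−6.25)²/6.25 + (28−24.26)²/24.26 + (30−25.99)²/25.99 + (9−16.75)²/16.75 + (4−8.69)²/8.69 + (10−9.31)²/9.31 + (10−6.00)²/6.00 = 14.6552
df = 4

test statistic = 14.655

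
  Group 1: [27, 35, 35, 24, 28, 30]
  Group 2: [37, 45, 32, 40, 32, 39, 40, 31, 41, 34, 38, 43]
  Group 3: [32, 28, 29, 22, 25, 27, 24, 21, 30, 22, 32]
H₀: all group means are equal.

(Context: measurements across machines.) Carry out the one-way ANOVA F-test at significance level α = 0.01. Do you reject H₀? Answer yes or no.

reject H₀: yes

Group means [29.83, 37.67, 26.55], grand mean 31.828
SSB = Σnᵢ(x̄ᵢ−x̄)² = 739.911; SSW = ΣΣ(x−x̄ᵢ)² = 488.227
MSB = 739.911/2 = 369.9553; MSW = 488.227/26 = 18.7780
F = MSB/MSW = 19.7016
df = (2, 26)
p-value (upper-tail) = 0.00001
At α=0.01: p < α → reject H₀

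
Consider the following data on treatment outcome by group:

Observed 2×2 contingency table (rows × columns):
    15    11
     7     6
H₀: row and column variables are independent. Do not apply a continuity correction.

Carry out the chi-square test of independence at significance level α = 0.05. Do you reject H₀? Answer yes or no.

Row totals [26, 13], col totals [22, 17], n=39
χ² = (15−14.67)²/14.67 + (11−11.33)²/11.33 + (7−7.33)²/7.33 + (6−5.67)²/5.67 = 0.0521
df = 1
p-value (upper-tail) = 0.81938
At α=0.05: p ≥ α → fail to reject H₀

reject H₀: no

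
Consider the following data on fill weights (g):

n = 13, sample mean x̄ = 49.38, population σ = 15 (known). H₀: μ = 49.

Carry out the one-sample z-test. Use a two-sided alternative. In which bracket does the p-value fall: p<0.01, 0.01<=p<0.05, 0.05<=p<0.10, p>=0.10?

SE = σ/√n = 15/√13 = 4.1603
z = (x̄−μ₀)/SE = (49.38−49)/4.1603 = 0.0913
p-value (two-sided) = 0.92722
→ bracket: p>=0.10

p-value bracket: p>=0.10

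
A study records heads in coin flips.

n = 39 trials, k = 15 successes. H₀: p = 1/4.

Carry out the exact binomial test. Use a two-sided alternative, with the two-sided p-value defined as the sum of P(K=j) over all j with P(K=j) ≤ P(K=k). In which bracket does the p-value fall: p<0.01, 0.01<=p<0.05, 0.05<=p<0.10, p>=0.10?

p-value bracket: 0.05<=p<0.10

Exact binomial: n=39, k=15, p₀=1/4=0.2500
P(X=j) = C(n,j)·p₀^j·(1−p₀)^(n−j); p = Σ P(X=j) over j with P(X=j) ≤ P(X=15)
p-value (two-sided) = 0.06331
→ bracket: 0.05<=p<0.10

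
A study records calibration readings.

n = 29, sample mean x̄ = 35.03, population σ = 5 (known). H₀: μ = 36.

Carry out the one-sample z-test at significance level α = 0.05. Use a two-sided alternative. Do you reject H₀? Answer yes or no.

SE = σ/√n = 5/√29 = 0.9285
z = (x̄−μ₀)/SE = (35.03−36)/0.9285 = -1.0447
p-value (two-sided) = 0.29615
At α=0.05: p ≥ α → fail to reject H₀

reject H₀: no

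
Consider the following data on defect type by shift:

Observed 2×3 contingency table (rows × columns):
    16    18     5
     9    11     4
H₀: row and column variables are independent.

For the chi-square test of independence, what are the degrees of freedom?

df = (r−1)(c−1) = (2−1)·(3−1) = 2

degrees of freedom = 2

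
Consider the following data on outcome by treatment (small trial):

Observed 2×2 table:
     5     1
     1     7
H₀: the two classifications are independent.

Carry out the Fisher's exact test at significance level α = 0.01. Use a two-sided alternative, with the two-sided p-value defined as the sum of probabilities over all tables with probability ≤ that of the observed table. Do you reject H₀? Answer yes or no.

Margins: r₁=6, r₂=8, c₁=6, c₂=8, n=14
p_obs = C(6,5)·C(8,1)/C(14,6); sum pmf over tables with pmf ≤ p_obs
p-value (two-sided) = 0.02564
At α=0.01: p ≥ α → fail to reject H₀

reject H₀: no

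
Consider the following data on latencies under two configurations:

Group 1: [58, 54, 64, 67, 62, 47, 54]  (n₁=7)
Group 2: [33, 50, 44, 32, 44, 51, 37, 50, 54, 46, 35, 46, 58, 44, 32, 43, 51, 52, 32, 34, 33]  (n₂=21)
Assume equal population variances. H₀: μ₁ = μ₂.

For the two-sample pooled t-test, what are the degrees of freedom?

df = n₁ + n₂ − 2 = 7 + 21 − 2 = 26

degrees of freedom = 26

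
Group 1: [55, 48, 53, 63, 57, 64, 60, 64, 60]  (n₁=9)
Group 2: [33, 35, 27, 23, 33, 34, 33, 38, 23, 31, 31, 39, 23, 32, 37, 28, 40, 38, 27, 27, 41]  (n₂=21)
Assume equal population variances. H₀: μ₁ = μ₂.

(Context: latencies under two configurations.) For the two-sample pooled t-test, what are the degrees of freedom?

df = n₁ + n₂ − 2 = 9 + 21 − 2 = 28

degrees of freedom = 28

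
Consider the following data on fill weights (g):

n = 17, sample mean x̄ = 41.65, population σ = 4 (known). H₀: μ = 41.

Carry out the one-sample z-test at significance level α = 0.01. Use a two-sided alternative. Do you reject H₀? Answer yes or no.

SE = σ/√n = 4/√17 = 0.9701
z = (x̄−μ₀)/SE = (41.65−41)/0.9701 = 0.6700
p-value (two-sided) = 0.50285
At α=0.01: p ≥ α → fail to reject H₀

reject H₀: no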